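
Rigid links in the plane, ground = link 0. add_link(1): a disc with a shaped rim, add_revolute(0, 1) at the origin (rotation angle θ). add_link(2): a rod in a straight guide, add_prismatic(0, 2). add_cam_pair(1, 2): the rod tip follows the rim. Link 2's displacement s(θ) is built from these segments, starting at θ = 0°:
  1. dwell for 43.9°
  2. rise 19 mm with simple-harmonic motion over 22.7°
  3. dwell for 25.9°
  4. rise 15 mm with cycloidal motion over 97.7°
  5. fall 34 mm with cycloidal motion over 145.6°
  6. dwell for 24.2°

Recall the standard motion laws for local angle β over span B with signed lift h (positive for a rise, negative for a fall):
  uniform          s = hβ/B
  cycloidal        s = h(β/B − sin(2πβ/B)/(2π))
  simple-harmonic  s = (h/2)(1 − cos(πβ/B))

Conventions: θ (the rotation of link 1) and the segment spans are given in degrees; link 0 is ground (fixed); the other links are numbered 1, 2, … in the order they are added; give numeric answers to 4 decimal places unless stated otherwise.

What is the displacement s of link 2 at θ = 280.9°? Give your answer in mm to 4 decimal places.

segment 1 (0° to 43.9°, dwell): s unchanged at 0.0000
segment 2 (43.9° to 66.6°, simple-harmonic, h = 19) is passed completely: s = 0.0000 + (19) = 19.0000
segment 3 (66.6° to 92.5°, dwell): s unchanged at 19.0000
segment 4 (92.5° to 190.2°, cycloidal, h = 15) is passed completely: s = 19.0000 + (15) = 34.0000
θ = 280.9° falls in segment 5 (190.2° to 335.8°, cycloidal, h = -34): β = 280.9 − 190.2 = 90.7°, B = 145.6°; Δs = -34·(0.6229 − sin(2π·0.6229)/(2π)) = -24.9564; s = 34.0000 − 24.9564 = 9.0436

9.0436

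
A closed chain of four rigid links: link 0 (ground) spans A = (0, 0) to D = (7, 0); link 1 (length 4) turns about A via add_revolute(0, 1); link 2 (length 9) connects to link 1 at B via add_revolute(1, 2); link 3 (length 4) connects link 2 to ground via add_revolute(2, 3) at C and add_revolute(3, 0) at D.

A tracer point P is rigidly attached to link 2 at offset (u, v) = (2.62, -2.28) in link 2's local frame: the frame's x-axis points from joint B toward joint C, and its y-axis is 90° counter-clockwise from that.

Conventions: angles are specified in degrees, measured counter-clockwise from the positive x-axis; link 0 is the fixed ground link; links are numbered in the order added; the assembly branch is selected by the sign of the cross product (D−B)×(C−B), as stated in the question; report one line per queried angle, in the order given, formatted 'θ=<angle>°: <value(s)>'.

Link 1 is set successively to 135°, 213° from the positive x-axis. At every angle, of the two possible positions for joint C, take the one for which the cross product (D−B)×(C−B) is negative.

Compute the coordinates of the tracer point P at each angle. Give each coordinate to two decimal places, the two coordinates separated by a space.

A=(0,0), D=(7.00,0)
θ=135°: B = A + 4.00·(cos135°, sin135°) = (-2.8284, 2.8284)
θ=135°: |BD| = 10.2273
θ=135°: circle(B,9.00) ∩ circle(D,4.00): a=8.2914, h=3.5003
θ=135°:   candidates: C₊=(6.1076,3.8992) cross=35.799; C₋=(4.1716,-2.8284) cross=-35.799
θ=135°:   branch - wants cross < 0 → take C=(4.1716,-2.8284) (cross=-35.799)
θ=135°: ex = (C−B)/|BC| = (0.7778,-0.6285); ey = (0.6285,0.7778)
θ=135°: P = B + 2.62·ex + -2.28·ey = (-2.2237,-0.5917)
θ=213°: B = A + 4.00·(cos213°, sin213°) = (-3.3547, -2.1786)
θ=213°: |BD| = 10.5814
θ=213°: circle(B,9.00) ∩ circle(D,4.00): a=8.3621, h=3.3279
θ=213°:   candidates: C₊=(4.1431,2.7997) cross=35.214; C₋=(5.5135,-3.7135) cross=-35.214
θ=213°:   branch - wants cross < 0 → take C=(5.5135,-3.7135) (cross=-35.214)
θ=213°: ex = (C−B)/|BC| = (0.9853,-0.1706); ey = (0.1706,0.9853)
θ=213°: P = B + 2.62·ex + -2.28·ey = (-1.1619,-4.8720)

θ=135°: -2.22 -0.59
θ=213°: -1.16 -4.87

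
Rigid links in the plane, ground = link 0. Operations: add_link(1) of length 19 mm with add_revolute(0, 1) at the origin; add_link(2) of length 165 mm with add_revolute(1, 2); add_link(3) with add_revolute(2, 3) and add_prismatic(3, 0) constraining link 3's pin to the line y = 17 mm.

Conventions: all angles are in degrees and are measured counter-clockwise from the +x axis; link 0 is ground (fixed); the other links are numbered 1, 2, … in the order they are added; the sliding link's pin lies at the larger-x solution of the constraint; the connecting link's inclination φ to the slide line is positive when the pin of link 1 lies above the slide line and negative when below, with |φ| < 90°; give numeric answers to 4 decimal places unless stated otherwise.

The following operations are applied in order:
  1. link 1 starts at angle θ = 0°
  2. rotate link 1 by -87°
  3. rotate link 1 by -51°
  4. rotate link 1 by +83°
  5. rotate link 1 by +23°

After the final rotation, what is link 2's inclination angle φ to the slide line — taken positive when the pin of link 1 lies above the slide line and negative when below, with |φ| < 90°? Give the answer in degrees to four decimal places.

geometry: r = 19 mm, L = 165 mm, e = 17 mm; θ starts at 0°
rotate link 1 by -87°: θ ← 0° -87° = -87°
rotate link 1 by -51°: θ ← -87° -51° = -138°
rotate link 1 by +83°: θ ← -138° +83° = -55°
rotate link 1 by +23°: θ ← -55° +23° = -32°
h = r sin θ − e = -10.068466 − 17 = -27.068466
sin φ = h / L = -27.068466 / 165 = -0.16405131
φ = arcsin(-0.16405131) = -9.442128°

-9.4421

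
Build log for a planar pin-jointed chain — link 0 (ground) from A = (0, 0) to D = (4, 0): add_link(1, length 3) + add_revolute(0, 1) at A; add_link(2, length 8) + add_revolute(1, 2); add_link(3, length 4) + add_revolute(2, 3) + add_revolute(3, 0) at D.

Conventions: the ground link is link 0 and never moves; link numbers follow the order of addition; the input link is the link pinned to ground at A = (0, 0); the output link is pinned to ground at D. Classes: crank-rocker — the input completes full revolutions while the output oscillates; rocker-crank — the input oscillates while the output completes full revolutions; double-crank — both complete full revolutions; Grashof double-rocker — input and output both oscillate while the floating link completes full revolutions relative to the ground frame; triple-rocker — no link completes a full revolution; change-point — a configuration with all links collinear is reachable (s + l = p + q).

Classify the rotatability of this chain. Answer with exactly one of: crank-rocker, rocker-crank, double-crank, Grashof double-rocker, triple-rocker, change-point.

lengths: ground=4, input=3, coupler=8, output=4
sorted: s=3 (shortest), l=8 (longest), p+q=8
s + l = 11 vs p + q = 8
s + l > p + q → non-Grashof → no link fully rotates → triple-rocker

triple-rocker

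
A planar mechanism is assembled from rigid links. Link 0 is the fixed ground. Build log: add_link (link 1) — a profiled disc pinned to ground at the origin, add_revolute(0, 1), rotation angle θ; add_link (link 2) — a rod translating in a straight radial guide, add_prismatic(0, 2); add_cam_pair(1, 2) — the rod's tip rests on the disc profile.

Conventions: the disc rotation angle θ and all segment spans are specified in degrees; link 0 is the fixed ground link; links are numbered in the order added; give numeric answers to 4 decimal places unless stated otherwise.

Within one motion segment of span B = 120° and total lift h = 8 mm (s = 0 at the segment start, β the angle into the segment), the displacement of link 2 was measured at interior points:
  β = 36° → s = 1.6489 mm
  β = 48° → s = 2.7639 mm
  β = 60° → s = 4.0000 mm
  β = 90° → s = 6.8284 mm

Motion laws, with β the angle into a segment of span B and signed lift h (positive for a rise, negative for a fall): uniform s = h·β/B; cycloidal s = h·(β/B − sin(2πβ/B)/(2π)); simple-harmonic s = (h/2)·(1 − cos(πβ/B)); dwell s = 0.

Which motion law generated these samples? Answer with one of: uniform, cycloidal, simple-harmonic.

candidates at β/B = r: uniform s = h·r (linear in β); cycloidal s = h·(r − sin(2πr)/(2π)); simple-harmonic s = (h/2)(1 − cos(πr))
β=36°: printed 1.6489 | uniform 2.4000, cycloidal 1.1891, simple-harmonic 1.6489
β=48°: printed 2.7639 | uniform 3.2000, cycloidal 2.4516, simple-harmonic 2.7639
β=60°: printed 4.0000 | uniform 4.0000, cycloidal 4.0000, simple-harmonic 4.0000
β=90°: printed 6.8284 | uniform 6.0000, cycloidal 7.2732, simple-harmonic 6.8284
only one law matches every sample → simple-harmonic

simple-harmonic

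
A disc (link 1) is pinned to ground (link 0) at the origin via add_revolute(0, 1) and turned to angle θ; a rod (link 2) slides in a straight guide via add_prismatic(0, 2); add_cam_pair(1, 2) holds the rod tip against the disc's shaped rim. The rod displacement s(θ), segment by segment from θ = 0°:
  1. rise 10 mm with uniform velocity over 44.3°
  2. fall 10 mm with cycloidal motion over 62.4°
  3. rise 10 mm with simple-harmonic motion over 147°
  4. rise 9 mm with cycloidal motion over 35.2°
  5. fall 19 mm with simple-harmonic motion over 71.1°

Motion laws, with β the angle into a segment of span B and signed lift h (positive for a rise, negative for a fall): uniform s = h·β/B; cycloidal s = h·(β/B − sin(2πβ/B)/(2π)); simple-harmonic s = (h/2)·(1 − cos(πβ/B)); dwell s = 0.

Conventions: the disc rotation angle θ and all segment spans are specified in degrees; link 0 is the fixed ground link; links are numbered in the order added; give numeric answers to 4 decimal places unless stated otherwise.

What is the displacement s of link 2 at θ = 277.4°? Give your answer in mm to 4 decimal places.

segment 1 (0° to 44.3°, uniform, h = 10) is passed completely: s = 0.0000 + (10) = 10.0000
segment 2 (44.3° to 106.7°, cycloidal, h = -10) is passed completely: s = 10.0000 + (-10) = 0.0000
segment 3 (106.7° to 253.7°, simple-harmonic, h = 10) is passed completely: s = 0.0000 + (10) = 10.0000
θ = 277.4° falls in segment 4 (253.7° to 288.9°, cycloidal, h = 9): β = 277.4 − 253.7 = 23.7°, B = 35.2°; Δs = 9·(0.6733 − sin(2π·0.6733)/(2π)) = 7.3289; s = 10.0000 + 7.3289 = 17.3289

17.3289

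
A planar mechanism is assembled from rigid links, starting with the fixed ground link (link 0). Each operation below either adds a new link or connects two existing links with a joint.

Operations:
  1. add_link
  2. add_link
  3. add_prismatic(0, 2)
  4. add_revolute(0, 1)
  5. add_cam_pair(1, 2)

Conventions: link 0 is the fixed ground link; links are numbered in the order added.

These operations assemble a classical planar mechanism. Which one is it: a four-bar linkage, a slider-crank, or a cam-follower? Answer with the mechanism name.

links: 3 (incl. ground); joints: 1 revolute, 1 prismatic, 1 higher (cam) pair, forming one closed loop
3 links, revolute + prismatic + higher pair in one loop → cam-follower

cam-follower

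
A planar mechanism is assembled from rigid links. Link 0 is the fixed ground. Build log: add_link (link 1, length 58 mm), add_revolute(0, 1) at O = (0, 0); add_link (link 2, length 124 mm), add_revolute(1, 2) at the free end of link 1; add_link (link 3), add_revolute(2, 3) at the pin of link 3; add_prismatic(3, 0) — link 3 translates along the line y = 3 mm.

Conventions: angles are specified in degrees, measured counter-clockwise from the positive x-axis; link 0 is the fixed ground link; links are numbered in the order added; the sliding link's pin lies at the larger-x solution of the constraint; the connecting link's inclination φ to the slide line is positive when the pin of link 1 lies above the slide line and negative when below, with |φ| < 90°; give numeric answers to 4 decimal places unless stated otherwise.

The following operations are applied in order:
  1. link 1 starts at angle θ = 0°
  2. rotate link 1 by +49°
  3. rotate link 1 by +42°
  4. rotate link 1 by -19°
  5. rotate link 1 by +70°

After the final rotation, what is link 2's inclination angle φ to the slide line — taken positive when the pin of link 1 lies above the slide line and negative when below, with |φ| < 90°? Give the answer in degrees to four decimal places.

geometry: r = 58 mm, L = 124 mm, e = 3 mm; θ starts at 0°
rotate link 1 by +49°: θ ← 0° +49° = 49°
rotate link 1 by +42°: θ ← 49° +42° = 91°
rotate link 1 by -19°: θ ← 91° -19° = 72°
rotate link 1 by +70°: θ ← 72° +70° = 142°
h = r sin θ − e = 35.708366 − 3 = 32.708366
sin φ = h / L = 32.708366 / 124 = 0.26377714
φ = arcsin(0.26377714) = 15.294303°

15.2943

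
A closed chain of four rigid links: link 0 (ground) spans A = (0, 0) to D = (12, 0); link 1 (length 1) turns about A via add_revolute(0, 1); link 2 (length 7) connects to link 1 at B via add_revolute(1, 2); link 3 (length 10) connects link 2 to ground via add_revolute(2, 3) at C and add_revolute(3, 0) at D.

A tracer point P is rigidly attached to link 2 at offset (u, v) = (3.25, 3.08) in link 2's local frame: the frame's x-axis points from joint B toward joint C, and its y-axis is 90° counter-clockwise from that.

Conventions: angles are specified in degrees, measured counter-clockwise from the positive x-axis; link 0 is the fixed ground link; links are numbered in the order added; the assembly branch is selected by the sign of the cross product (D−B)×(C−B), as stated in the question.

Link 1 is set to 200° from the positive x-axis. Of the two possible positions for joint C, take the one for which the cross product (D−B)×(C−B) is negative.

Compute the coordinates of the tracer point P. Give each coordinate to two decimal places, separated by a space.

A=(0,0), D=(12.00,0)
B = A + 1.00·(cos200°, sin200°) = (-0.9397, -0.3420)
|BD| = 12.9442
circle(B,7.00) ∩ circle(D,10.00): a=4.5021, h=5.3601
  candidates: C₊=(3.4192,5.1352) cross=69.383; C₋=(3.7025,-5.5813) cross=-69.383
  branch - wants cross < 0 → take C=(3.7025,-5.5813) (cross=-69.383)
ex = (C−B)/|BC| = (0.6632,-0.7485); ey = (0.7485,0.6632)
P = B + 3.25·ex + 3.08·ey = (3.5209,-0.7320)

3.52 -0.73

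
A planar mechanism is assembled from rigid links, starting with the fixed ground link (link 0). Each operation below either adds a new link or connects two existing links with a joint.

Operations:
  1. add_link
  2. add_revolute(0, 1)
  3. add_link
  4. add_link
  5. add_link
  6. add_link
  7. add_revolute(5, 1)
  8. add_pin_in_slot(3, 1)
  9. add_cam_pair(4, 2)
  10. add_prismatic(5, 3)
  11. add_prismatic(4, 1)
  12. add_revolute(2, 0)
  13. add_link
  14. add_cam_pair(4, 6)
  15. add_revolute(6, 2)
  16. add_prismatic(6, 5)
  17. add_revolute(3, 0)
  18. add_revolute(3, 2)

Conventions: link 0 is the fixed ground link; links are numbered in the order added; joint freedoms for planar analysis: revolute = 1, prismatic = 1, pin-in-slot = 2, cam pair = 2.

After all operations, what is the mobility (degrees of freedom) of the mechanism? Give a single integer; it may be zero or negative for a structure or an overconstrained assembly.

L=1 J1=0 J2=0
add link → L=2 J1=0 J2=0
R@0,1 dof=1 J1 → L=2 J1=1 J2=0
add link → L=3 J1=1 J2=0
add link → L=4 J1=1 J2=0
add link → L=5 J1=1 J2=0
add link → L=6 J1=1 J2=0
R@5,1 dof=1 J1 → L=6 J1=2 J2=0
PS@3,1 dof=2 J2 → L=6 J1=2 J2=1
C@4,2 dof=2 J2 → L=6 J1=2 J2=2
P@5,3 dof=1 J1 → L=6 J1=3 J2=2
P@4,1 dof=1 J1 → L=6 J1=4 J2=2
R@2,0 dof=1 J1 → L=6 J1=5 J2=2
add link → L=7 J1=5 J2=2
C@4,6 dof=2 J2 → L=7 J1=5 J2=3
R@6,2 dof=1 J1 → L=7 J1=6 J2=3
P@6,5 dof=1 J1 → L=7 J1=7 J2=3
R@3,0 dof=1 J1 → L=7 J1=8 J2=3
R@3,2 dof=1 J1 → L=7 J1=9 J2=3
M=3(L−1)−2J1−J2=3·6−2·9−3=-3

M = -3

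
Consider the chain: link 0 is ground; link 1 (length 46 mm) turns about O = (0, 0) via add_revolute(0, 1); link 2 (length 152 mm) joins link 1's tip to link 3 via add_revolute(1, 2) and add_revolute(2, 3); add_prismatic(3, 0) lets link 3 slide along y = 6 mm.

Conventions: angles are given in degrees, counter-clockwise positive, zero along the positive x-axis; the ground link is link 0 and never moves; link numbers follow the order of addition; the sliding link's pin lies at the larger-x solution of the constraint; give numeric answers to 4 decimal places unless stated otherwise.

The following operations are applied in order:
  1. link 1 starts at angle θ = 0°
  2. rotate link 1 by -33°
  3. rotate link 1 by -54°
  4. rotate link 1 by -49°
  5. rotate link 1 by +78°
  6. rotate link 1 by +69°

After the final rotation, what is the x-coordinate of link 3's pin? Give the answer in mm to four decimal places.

geometry: r = 46 mm, L = 152 mm, e = 6 mm; θ starts at 0°
rotate link 1 by -33°: θ ← 0° -33° = -33°
rotate link 1 by -54°: θ ← -33° -54° = -87°
rotate link 1 by -49°: θ ← -87° -49° = -136°
rotate link 1 by +78°: θ ← -136° +78° = -58°
rotate link 1 by +69°: θ ← -58° +69° = 11°
crank pin P = (r cos θ, r sin θ) = (45.154850, 8.777214)
h = r sin θ − e = 8.777214 − 6 = 2.777214
x = r cos θ + √(L² − h²) = 45.154850 + 151.974626 = 197.129477

197.1295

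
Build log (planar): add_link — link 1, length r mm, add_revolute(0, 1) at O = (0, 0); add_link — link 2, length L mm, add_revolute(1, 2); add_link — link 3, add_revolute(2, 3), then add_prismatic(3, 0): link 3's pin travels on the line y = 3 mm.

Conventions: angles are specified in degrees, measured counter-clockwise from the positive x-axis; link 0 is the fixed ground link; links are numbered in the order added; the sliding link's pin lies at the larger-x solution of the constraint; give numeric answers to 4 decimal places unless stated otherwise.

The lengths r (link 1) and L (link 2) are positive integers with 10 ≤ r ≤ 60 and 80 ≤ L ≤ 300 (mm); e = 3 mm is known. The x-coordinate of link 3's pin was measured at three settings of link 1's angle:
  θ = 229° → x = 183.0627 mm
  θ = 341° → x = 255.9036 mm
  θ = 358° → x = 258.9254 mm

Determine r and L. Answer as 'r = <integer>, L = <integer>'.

constraint per measurement: (x − r cos θ)² + (r sin θ − e)² = L²
subtracting the θ₁ and θ₂ equations cancels the r² and L² terms:
r = (x₁² − x₂²) / (2[(x₁cos θ₁ + e sin θ₁) − (x₂cos θ₂ + e sin θ₂)]) = 44.0000 → r = 44
L² = (x₁ − r cos θ₁)² + (r sin θ₁ − e)² = 46224.9899 → L = 215.0000 → L = 215
check at θ₃=358°: x = 258.9254 (printed 258.9254) ✓

r = 44, L = 215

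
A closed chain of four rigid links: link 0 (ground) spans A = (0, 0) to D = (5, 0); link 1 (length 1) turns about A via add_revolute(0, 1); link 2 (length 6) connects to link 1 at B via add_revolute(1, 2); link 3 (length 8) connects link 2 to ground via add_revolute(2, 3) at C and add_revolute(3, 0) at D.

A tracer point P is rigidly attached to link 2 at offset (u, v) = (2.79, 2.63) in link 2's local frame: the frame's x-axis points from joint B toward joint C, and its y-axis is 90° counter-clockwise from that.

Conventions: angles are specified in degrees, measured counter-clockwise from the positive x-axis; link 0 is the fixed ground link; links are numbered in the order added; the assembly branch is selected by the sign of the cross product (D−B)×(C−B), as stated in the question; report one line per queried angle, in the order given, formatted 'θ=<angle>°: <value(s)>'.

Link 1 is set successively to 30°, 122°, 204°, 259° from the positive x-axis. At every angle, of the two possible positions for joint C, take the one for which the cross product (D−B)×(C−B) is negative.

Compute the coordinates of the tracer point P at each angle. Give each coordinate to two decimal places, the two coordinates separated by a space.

A=(0,0), D=(5.00,0)
θ=30°: B = A + 1.00·(cos30°, sin30°) = (0.8660, 0.5000)
θ=30°: |BD| = 4.1641
θ=30°: circle(B,6.00) ∩ circle(D,8.00): a=-1.2800, h=5.8619
θ=30°:   candidates: C₊=(0.2991,6.4732) cross=24.409; C₋=(-1.1086,-5.1658) cross=-24.409
θ=30°:   branch - wants cross < 0 → take C=(-1.1086,-5.1658) (cross=-24.409)
θ=30°: ex = (C−B)/|BC| = (-0.3291,-0.9443); ey = (0.9443,-0.3291)
θ=30°: P = B + 2.79·ex + 2.63·ey = (2.4313,-3.0001)
θ=122°: B = A + 1.00·(cos122°, sin122°) = (-0.5299, 0.8480)
θ=122°: |BD| = 5.5946
θ=122°: circle(B,6.00) ∩ circle(D,8.00): a=0.2949, h=5.9928
θ=122°:   candidates: C₊=(0.6699,6.7269) cross=33.527; C₋=(-1.1469,-5.1201) cross=-33.527
θ=122°:   branch - wants cross < 0 → take C=(-1.1469,-5.1201) (cross=-33.527)
θ=122°: ex = (C−B)/|BC| = (-0.1028,-0.9947); ey = (0.9947,-0.1028)
θ=122°: P = B + 2.79·ex + 2.63·ey = (1.7993,-2.1976)
θ=204°: B = A + 1.00·(cos204°, sin204°) = (-0.9135, -0.4067)
θ=204°: |BD| = 5.9275
θ=204°: circle(B,6.00) ∩ circle(D,8.00): a=0.6019, h=5.9697
θ=204°:   candidates: C₊=(-0.7227,5.5902) cross=35.386; C₋=(0.0966,-6.3211) cross=-35.386
θ=204°:   branch - wants cross < 0 → take C=(0.0966,-6.3211) (cross=-35.386)
θ=204°: ex = (C−B)/|BC| = (0.1684,-0.9857); ey = (0.9857,0.1684)
θ=204°: P = B + 2.79·ex + 2.63·ey = (2.1486,-2.7142)
θ=259°: B = A + 1.00·(cos259°, sin259°) = (-0.1908, -0.9816)
θ=259°: |BD| = 5.2828
θ=259°: circle(B,6.00) ∩ circle(D,8.00): a=-0.0087, h=6.0000
θ=259°:   candidates: C₊=(-1.3142,4.9123) cross=31.697; C₋=(0.9155,-6.8787) cross=-31.697
θ=259°:   branch - wants cross < 0 → take C=(0.9155,-6.8787) (cross=-31.697)
θ=259°: ex = (C−B)/|BC| = (0.1844,-0.9829); ey = (0.9829,0.1844)
θ=259°: P = B + 2.79·ex + 2.63·ey = (2.9085,-3.2388)

θ=30°: 2.43 -3.00
θ=122°: 1.80 -2.20
θ=204°: 2.15 -2.71
θ=259°: 2.91 -3.24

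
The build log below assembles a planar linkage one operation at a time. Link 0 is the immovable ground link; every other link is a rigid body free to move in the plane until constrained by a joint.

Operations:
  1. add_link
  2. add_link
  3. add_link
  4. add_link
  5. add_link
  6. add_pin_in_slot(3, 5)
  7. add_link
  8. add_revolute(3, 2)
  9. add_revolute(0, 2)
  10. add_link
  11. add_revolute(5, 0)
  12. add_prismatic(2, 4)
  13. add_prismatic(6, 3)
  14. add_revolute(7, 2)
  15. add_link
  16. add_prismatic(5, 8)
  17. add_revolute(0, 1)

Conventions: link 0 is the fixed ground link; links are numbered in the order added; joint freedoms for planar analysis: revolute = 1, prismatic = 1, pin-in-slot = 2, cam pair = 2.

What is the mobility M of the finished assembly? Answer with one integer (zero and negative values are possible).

link 0 = ground. State L|J1|J2 = 1|0|0
+link1  2|0|0
+link2  3|0|0
+link3  4|0|0
+link4  5|0|0
+link5  6|0|0
PS(3,5) f=2→J2  6|0|1
+link6  7|0|1
R(3,2) f=1→J1  7|1|1
R(0,2) f=1→J1  7|2|1
+link7  8|2|1
R(5,0) f=1→J1  8|3|1
P(2,4) f=1→J1  8|4|1
P(6,3) f=1→J1  8|5|1
R(7,2) f=1→J1  8|6|1
+link8  9|6|1
P(5,8) f=1→J1  9|7|1
R(0,1) f=1→J1  9|8|1
M = 3(9−1)−2·8−1 = 24−16−1 = 7

M = 7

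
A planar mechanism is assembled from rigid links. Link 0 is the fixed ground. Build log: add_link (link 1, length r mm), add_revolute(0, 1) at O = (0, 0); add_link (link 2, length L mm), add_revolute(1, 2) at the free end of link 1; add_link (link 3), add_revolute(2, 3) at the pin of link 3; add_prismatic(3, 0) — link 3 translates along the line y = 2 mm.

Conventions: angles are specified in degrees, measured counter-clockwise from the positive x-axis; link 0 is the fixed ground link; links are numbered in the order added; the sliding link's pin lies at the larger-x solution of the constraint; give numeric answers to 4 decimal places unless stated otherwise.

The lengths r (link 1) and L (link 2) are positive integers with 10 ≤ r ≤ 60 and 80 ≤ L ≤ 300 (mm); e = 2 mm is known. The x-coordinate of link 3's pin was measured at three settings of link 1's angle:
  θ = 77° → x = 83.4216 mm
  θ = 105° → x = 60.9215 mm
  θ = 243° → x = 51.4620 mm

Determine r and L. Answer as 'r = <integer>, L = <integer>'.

constraint per measurement: (x − r cos θ)² + (r sin θ − e)² = L²
subtracting the θ₁ and θ₂ equations cancels the r² and L² terms:
r = (x₁² − x₂²) / (2[(x₁cos θ₁ + e sin θ₁) − (x₂cos θ₂ + e sin θ₂)]) = 47.0001 → r = 47
L² = (x₁ − r cos θ₁)² + (r sin θ₁ − e)² = 7224.9987 → L = 85.0000 → L = 85
check at θ₃=243°: x = 51.4620 (printed 51.4620) ✓

r = 47, L = 85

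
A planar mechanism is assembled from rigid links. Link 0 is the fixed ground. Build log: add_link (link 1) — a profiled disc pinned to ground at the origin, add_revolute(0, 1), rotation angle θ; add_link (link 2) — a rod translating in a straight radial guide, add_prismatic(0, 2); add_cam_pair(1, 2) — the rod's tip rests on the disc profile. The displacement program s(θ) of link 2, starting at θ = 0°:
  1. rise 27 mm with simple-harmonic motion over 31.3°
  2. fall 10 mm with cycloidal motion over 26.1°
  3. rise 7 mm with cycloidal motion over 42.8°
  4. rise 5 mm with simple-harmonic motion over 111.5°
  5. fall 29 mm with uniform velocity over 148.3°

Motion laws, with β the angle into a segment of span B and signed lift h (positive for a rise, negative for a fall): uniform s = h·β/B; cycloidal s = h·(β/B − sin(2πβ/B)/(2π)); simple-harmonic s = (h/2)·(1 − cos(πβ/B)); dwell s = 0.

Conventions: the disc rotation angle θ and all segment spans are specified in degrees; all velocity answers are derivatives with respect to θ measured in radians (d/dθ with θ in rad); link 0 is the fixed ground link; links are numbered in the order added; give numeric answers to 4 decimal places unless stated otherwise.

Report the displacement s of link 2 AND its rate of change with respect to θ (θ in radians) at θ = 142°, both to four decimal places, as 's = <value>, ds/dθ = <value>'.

seg 1 [0°–31.3°] simple-harmonic, h=27: full span → s += 27 → s = 27.0000
seg 2 [31.3°–57.4°] cycloidal, h=-10: full span → s += -10 → s = 17.0000
seg 3 [57.4°–100.2°] cycloidal, h=7: full span → s += 7 → s = 24.0000
seg 4 [100.2°–211.7°] simple-harmonic, h=5: θ=142° here. β=41.8, B=111.5. 5/2·(1 − cos(π·0.3749)) = 1.5425 → s = 25.5425
velocity in seg [100.2°–211.7°] (simple-harmonic), θ in radians: β = 41.8° = 0.7295 rad, B = 111.5° = 1.9460 rad; ds/dθ = (πh/(2B)) sin(πβ/B) = (π·5/(2·1.9460)) sin(π·0.3749) = 3.728118 mm/rad

s = 25.5425, ds/dθ = 3.7281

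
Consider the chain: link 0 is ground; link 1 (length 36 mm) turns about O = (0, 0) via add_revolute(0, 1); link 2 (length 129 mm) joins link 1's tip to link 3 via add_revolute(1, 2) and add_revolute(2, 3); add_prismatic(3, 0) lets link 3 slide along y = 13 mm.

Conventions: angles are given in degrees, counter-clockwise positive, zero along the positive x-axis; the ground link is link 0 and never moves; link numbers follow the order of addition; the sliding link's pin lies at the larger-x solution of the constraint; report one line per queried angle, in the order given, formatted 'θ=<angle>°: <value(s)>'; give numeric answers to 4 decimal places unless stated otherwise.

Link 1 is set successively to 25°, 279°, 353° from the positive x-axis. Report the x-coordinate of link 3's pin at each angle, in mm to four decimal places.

geometry: r = 36 mm, L = 129 mm, e = 13 mm
θ=25°: crank pin P = (r cos θ, r sin θ) = (32.627080, 15.214257)
θ=25°: h = r sin θ − e = 15.214257 − 13 = 2.214257
θ=25°: x = r cos θ + √(L² − h²) = 32.627080 + 128.980995 = 161.608075
θ=279°: crank pin P = (r cos θ, r sin θ) = (5.631641, -35.556780)
θ=279°: h = r sin θ − e = -35.556780 − 13 = -48.556780
θ=279°: x = r cos θ + √(L² − h²) = 5.631641 + 119.512506 = 125.144147
θ=353°: crank pin P = (r cos θ, r sin θ) = (35.731661, -4.387296)
θ=353°: h = r sin θ − e = -4.387296 − 13 = -17.387296
θ=353°: x = r cos θ + √(L² − h²) = 35.731661 + 127.822854 = 163.554515

θ=25°: 161.6081
θ=279°: 125.1441
θ=353°: 163.5545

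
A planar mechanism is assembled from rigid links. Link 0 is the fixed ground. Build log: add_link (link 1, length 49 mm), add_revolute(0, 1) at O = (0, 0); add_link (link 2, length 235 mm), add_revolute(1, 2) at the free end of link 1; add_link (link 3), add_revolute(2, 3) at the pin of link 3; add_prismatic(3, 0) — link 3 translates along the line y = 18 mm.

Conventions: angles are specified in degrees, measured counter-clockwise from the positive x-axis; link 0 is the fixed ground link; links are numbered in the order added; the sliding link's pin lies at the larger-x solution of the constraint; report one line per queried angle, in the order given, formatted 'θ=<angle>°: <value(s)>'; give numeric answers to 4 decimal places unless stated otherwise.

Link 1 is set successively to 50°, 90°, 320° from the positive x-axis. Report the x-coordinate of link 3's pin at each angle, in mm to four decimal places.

geometry: r = 49 mm, L = 235 mm, e = 18 mm
θ=50°: crank pin P = (r cos θ, r sin θ) = (31.496593, 37.536178)
θ=50°: h = r sin θ − e = 37.536178 − 18 = 19.536178
θ=50°: x = r cos θ + √(L² − h²) = 31.496593 + 234.186545 = 265.683138
θ=90°: crank pin P = (r cos θ, r sin θ) = (0.000000, 49.000000)
θ=90°: h = r sin θ − e = 49.000000 − 18 = 31.000000
θ=90°: x = r cos θ + √(L² − h²) = 0.000000 + 232.946346 = 232.946346
θ=320°: crank pin P = (r cos θ, r sin θ) = (37.536178, -31.496593)
θ=320°: h = r sin θ − e = -31.496593 − 18 = -49.496593
θ=320°: x = r cos θ + √(L² − h²) = 37.536178 + 229.728290 = 267.264468

θ=50°: 265.6831
θ=90°: 232.9463
θ=320°: 267.2645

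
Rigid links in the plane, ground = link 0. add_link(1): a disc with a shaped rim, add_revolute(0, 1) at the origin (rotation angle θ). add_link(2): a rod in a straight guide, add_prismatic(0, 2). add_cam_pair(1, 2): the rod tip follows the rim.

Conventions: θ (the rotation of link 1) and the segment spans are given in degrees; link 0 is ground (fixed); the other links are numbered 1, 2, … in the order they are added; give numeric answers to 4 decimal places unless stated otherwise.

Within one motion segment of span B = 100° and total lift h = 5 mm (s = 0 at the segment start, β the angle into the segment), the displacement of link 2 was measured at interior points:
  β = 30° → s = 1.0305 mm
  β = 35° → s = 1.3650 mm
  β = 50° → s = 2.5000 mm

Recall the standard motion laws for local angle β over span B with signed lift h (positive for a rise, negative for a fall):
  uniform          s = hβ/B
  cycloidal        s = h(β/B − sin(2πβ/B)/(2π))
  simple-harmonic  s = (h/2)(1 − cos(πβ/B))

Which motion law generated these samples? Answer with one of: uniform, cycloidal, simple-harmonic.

candidates at β/B = r: uniform s = h·r (linear in β); cycloidal s = h·(r − sin(2πr)/(2π)); simple-harmonic s = (h/2)(1 − cos(πr))
β=30°: printed 1.0305 | uniform 1.5000, cycloidal 0.7432, simple-harmonic 1.0305
β=35°: printed 1.3650 | uniform 1.7500, cycloidal 1.1062, simple-harmonic 1.3650
β=50°: printed 2.5000 | uniform 2.5000, cycloidal 2.5000, simple-harmonic 2.5000
only one law matches every sample → simple-harmonic

simple-harmonic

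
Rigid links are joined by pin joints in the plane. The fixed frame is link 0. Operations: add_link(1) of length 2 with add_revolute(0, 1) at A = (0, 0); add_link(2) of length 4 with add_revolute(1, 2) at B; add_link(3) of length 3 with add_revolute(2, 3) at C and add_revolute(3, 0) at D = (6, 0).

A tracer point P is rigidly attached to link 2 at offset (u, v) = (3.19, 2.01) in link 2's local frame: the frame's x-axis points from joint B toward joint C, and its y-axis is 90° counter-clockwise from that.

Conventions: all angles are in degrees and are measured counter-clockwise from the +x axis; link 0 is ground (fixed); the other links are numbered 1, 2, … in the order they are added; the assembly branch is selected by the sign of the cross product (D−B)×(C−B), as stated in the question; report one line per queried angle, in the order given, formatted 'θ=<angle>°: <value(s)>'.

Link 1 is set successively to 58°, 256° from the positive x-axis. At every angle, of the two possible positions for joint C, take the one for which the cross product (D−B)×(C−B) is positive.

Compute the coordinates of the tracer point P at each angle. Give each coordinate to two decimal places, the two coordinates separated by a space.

A=(0,0), D=(6.00,0)
θ=58°: B = A + 2.00·(cos58°, sin58°) = (1.0598, 1.6961)
θ=58°: |BD| = 5.2232
θ=58°: circle(B,4.00) ∩ circle(D,3.00): a=3.2817, h=2.2870
θ=58°:   candidates: C₊=(4.9063,2.7935) cross=11.946; C₋=(3.4210,-1.5326) cross=-11.946
θ=58°:   branch + wants cross > 0 → take C=(4.9063,2.7935) (cross=11.946)
θ=58°: ex = (C−B)/|BC| = (0.9616,0.2744); ey = (-0.2744,0.9616)
θ=58°: P = B + 3.19·ex + 2.01·ey = (3.5760,4.5042)
θ=256°: B = A + 2.00·(cos256°, sin256°) = (-0.4838, -1.9406)
θ=256°: |BD| = 6.7680
θ=256°: circle(B,4.00) ∩ circle(D,3.00): a=3.9011, h=0.8838
θ=256°:   candidates: C₊=(3.0001,0.0246) cross=5.981; C₋=(3.5069,-1.6687) cross=-5.981
θ=256°:   branch + wants cross > 0 → take C=(3.0001,0.0246) (cross=5.981)
θ=256°: ex = (C−B)/|BC| = (0.8710,0.4913); ey = (-0.4913,0.8710)
θ=256°: P = B + 3.19·ex + 2.01·ey = (1.3071,1.3774)

θ=58°: 3.58 4.50
θ=256°: 1.31 1.38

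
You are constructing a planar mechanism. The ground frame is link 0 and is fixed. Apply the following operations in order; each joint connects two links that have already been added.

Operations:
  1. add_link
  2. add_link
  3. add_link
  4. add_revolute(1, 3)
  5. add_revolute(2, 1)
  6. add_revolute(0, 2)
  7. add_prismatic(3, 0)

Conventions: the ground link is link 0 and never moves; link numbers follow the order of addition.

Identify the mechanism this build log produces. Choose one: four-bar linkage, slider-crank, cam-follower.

links: 4 (incl. ground); joints: 3 revolute, 1 prismatic, 0 higher (cam) pair, forming one closed loop
4 links, 3 revolutes + 1 prismatic in one loop → slider-crank

slider-crank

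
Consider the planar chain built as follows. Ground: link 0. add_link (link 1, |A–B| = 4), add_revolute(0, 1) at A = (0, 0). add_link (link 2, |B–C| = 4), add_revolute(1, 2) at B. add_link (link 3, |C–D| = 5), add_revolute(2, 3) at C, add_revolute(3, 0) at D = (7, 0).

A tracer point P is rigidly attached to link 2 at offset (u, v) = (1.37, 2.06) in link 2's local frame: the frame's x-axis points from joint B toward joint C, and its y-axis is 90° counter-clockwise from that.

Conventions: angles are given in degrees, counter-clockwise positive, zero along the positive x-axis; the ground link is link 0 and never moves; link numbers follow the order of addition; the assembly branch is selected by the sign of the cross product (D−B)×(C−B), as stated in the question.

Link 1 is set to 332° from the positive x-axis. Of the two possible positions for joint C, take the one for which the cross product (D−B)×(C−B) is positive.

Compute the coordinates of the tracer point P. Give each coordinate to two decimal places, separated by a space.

A=(0,0), D=(7.00,0)
B = A + 4.00·(cos332°, sin332°) = (3.5318, -1.8779)
|BD| = 3.9440
circle(B,4.00) ∩ circle(D,5.00): a=0.8310, h=3.9127
  candidates: C₊=(2.3995,1.9585) cross=15.432; C₋=(6.1256,-4.9229) cross=-15.432
  branch + wants cross > 0 → take C=(2.3995,1.9585) (cross=15.432)
ex = (C−B)/|BC| = (-0.2831,0.9591); ey = (-0.9591,-0.2831)
P = B + 1.37·ex + 2.06·ey = (1.1682,-1.1470)

1.17 -1.15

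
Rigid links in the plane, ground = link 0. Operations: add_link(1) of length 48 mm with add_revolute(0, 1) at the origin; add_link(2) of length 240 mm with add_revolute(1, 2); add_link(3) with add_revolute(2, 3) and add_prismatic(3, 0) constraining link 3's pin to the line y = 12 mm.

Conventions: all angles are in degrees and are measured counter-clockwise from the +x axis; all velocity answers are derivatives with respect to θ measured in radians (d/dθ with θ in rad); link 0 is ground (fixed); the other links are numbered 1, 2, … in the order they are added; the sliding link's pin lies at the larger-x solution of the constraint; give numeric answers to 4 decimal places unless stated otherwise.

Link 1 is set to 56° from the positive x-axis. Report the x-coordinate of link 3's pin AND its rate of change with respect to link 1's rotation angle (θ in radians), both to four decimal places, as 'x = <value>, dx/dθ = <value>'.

geometry: r = 48 mm, L = 240 mm, e = 12 mm
crank pin P = (r cos θ, r sin θ) = (26.841259, 39.793803)
h = r sin θ − e = 39.793803 − 12 = 27.793803
x = r cos θ + √(L² − h²) = 26.841259 + 238.385202 = 265.226461
dx/dθ = −r sin θ − h·r cos θ/√(L² − h²) (θ in radians; h = 27.793803) = -42.923279

x = 265.2265, dx/dθ = -42.9233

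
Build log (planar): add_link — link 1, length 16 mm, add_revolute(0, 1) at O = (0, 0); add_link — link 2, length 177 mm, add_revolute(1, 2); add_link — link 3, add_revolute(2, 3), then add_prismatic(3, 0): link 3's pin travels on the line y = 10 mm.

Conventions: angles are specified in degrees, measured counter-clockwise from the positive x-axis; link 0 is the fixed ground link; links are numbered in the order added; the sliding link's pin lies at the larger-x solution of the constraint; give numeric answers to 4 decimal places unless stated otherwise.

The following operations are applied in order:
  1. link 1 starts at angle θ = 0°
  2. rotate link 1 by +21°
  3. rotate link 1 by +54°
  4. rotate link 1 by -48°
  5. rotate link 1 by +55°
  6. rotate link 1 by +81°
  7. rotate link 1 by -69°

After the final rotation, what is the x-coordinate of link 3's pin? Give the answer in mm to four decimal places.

geometry: r = 16 mm, L = 177 mm, e = 10 mm; θ starts at 0°
rotate link 1 by +21°: θ ← 0° +21° = 21°
rotate link 1 by +54°: θ ← 21° +54° = 75°
rotate link 1 by -48°: θ ← 75° -48° = 27°
rotate link 1 by +55°: θ ← 27° +55° = 82°
rotate link 1 by +81°: θ ← 82° +81° = 163°
rotate link 1 by -69°: θ ← 163° -69° = 94°
crank pin P = (r cos θ, r sin θ) = (-1.116104, 15.961025)
h = r sin θ − e = 15.961025 − 10 = 5.961025
x = r cos θ + √(L² − h²) = -1.116104 + 176.899594 = 175.783490

175.7835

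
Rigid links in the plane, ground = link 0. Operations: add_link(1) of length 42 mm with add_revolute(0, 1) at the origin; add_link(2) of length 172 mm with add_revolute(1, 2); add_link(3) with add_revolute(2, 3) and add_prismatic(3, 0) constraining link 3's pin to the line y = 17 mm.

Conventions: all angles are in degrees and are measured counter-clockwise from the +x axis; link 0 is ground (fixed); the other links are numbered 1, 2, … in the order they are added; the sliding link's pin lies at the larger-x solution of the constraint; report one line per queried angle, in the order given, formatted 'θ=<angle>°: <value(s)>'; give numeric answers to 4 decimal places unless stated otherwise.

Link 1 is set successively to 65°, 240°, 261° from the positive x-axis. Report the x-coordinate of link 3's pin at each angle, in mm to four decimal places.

geometry: r = 42 mm, L = 172 mm, e = 17 mm
θ=65°: crank pin P = (r cos θ, r sin θ) = (17.749967, 38.064927)
θ=65°: h = r sin θ − e = 38.064927 − 17 = 21.064927
θ=65°: x = r cos θ + √(L² − h²) = 17.749967 + 170.705210 = 188.455177
θ=240°: crank pin P = (r cos θ, r sin θ) = (-21.000000, -36.373067)
θ=240°: h = r sin θ − e = -36.373067 − 17 = -53.373067
θ=240°: x = r cos θ + √(L² − h²) = -21.000000 + 163.509375 = 142.509375
θ=261°: crank pin P = (r cos θ, r sin θ) = (-6.570248, -41.482910)
θ=261°: h = r sin θ − e = -41.482910 − 17 = -58.482910
θ=261°: x = r cos θ + √(L² − h²) = -6.570248 + 161.752123 = 155.181875

θ=65°: 188.4552
θ=240°: 142.5094
θ=261°: 155.1819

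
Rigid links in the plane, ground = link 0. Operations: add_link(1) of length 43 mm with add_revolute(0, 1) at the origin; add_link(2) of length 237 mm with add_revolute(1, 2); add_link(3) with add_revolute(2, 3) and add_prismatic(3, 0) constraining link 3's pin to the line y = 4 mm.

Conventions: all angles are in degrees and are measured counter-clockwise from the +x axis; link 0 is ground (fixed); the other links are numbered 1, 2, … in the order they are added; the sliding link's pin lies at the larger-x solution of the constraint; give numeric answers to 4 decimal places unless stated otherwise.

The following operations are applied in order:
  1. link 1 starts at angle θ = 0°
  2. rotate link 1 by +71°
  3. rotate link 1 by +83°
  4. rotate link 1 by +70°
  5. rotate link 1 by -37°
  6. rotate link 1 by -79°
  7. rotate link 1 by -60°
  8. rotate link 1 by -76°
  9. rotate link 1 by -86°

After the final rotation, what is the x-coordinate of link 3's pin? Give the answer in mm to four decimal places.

geometry: r = 43 mm, L = 237 mm, e = 4 mm; θ starts at 0°
rotate link 1 by +71°: θ ← 0° +71° = 71°
rotate link 1 by +83°: θ ← 71° +83° = 154°
rotate link 1 by +70°: θ ← 154° +70° = 224°
rotate link 1 by -37°: θ ← 224° -37° = 187°
rotate link 1 by -79°: θ ← 187° -79° = 108°
rotate link 1 by -60°: θ ← 108° -60° = 48°
rotate link 1 by -76°: θ ← 48° -76° = -28°
rotate link 1 by -86°: θ ← -28° -86° = -114°
crank pin P = (r cos θ, r sin θ) = (-17.489676, -39.282455)
h = r sin θ − e = -39.282455 − 4 = -43.282455
x = r cos θ + √(L² − h²) = -17.489676 + 233.014225 = 215.524549

215.5245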